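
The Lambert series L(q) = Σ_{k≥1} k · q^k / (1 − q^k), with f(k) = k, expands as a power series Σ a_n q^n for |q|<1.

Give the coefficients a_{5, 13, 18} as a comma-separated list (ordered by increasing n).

q^5  k|5↦f(k): 1:1 5:5  a_5=6
[q^13] f(13)=13,f(1)=1 ⇒ 14
q^18  k|18↦f(k): 18:18 9:9 6:6 3:3 2:2 1:1  a_18=39

6, 14, 39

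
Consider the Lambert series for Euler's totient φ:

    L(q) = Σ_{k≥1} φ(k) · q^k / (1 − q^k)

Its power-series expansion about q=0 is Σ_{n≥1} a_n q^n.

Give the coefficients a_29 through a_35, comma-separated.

[q^29] φ(29)=28,φ(1)=1 ⇒ 29
[q^30] φ(1)=1,φ(2)=1,φ(3)=2,φ(5)=4,φ(6)=2,φ(10)=4,φ(15)=8,φ(30)=8 ⇒ 30
d|31:{31,1}  Σφ=30+1=31
d|32:{32,16,8,4,2,1}  Σφ=16+8+4+2+1+1=32
q^33  k|33↦φ(k): 1:1 3:2 11:10 33:20  a_33=33
q^34  k|34↦φ(k): 1:1 2:1 17:16 34:16  a_34=34
n=35: 1·35 5·7 7·5 35·1  φ→[1+4+6+24]=35

29, 30, 31, 32, 33, 34, 35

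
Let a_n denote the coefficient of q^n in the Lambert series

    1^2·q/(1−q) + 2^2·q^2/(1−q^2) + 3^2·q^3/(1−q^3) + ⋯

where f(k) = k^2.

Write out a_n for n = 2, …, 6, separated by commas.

[q^2] f(1)=1,f(2)=4 ⇒ 5
q^3  k|3↦f(k): 1:1 3:9  a_3=10
q^4  k|4↦f(k): 4:16 2:4 1:1  a_4=21
n=5: 1·5 5·1  f→[1+25]=26
d|6:{6,3,2,1}  Σf=36+9+4+1=50

5, 10, 21, 26, 50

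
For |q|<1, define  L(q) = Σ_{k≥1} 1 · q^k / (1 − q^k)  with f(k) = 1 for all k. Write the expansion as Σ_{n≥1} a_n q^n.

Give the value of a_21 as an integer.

a_21 = 4

d|21:{21,7,3,1}  Σf=1+1+1+1=4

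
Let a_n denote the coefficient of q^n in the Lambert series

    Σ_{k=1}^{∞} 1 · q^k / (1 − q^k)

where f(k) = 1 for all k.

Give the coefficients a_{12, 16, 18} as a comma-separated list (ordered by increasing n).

6, 5, 6

[q^12] f(1)=1,f(2)=1,f(3)=1,f(4)=1,f(6)=1,f(12)=1 ⇒ 6
n=16: 1·16 2·8 4·4 8·2 16·1  f→[1+1+1+1+1]=5
q^18  k|18↦f(k): 18:1 9:1 6:1 3:1 2:1 1:1  a_18=6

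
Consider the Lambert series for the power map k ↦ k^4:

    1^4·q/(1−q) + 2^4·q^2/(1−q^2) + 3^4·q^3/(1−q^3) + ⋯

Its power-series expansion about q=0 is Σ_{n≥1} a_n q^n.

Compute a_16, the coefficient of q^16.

a_16 = 69905

d|16:{16,8,4,2,1}  Σf=65536+4096+256+16+1=69905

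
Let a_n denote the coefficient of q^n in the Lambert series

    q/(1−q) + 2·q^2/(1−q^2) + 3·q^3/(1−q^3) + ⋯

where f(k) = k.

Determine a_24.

n=24: 24·1 12·2 8·3 6·4 4·6 3·8 2·12 1·24  f→[24+12+8+6+4+3+2+1]=60

a_24 = 60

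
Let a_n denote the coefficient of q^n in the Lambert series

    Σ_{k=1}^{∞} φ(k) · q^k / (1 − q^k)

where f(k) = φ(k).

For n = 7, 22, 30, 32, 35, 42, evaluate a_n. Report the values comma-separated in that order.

[q^7] φ(1)=1,φ(7)=6 ⇒ 7
n=22: 22·1 11·2 2·11 1·22  φ→[10+10+1+1]=22
[q^30] φ(1)=1,φ(2)=1,φ(3)=2,φ(5)=4,φ(6)=2,φ(10)=4,φ(15)=8,φ(30)=8 ⇒ 30
q^32  k|32↦φ(k): 32:16 16:8 8:4 4:2 2:1 1:1  a_32=32
d|35:{1,5,7,35}  Σφ=1+4+6+24=35
[q^42] φ(1)=1,φ(2)=1,φ(3)=2,φ(6)=2,φ(7)=6,φ(14)=6,φ(21)=12,φ(42)=12 ⇒ 42

7, 22, 30, 32, 35, 42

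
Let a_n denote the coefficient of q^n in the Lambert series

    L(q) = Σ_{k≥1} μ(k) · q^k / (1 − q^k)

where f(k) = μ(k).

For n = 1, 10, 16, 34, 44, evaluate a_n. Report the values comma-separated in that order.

q^1  k|1↦μ(k): 1:1  a_1=1
[q^10] μ(1)=1,μ(2)=-1,μ(5)=-1,μ(10)=1 ⇒ 0
[q^16] μ(1)=1,μ(2)=-1,μ(4)=0,μ(8)=0,μ(16)=0 ⇒ 0
q^34  k|34↦μ(k): 34:1 17:-1 2:-1 1:1  a_34=0
n=44: 1·44 2·22 4·11 11·4 22·2 44·1  μ→[1+(-1)+0+(-1)+1+0]=0

1, 0, 0, 0, 0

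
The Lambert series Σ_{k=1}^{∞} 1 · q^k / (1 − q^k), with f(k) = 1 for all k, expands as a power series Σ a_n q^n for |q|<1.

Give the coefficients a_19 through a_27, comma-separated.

2, 6, 4, 4, 2, 8, 3, 4, 4

q^19  k|19↦f(k): 19:1 1:1  a_19=2
q^20  k|20↦f(k): 20:1 10:1 5:1 4:1 2:1 1:1  a_20=6
n=21: 21·1 7·3 3·7 1·21  f→[1+1+1+1]=4
d|22:{1,2,11,22}  Σf=1+1+1+1=4
n=23: 23·1 1·23  f→[1+1]=2
q^24  k|24↦f(k): 1:1 2:1 3:1 4:1 6:1 8:1 12:1 24:1  a_24=8
q^25  k|25↦f(k): 25:1 5:1 1:1  a_25=3
n=26: 1·26 2·13 13·2 26·1  f→[1+1+1+1]=4
d|27:{1,3,9,27}  Σf=1+1+1+1=4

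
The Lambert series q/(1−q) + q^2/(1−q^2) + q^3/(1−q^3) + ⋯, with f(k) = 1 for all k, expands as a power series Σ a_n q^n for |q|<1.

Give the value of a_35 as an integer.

a_35 = 4

q^35  k|35↦f(k): 35:1 7:1 5:1 1:1  a_35=4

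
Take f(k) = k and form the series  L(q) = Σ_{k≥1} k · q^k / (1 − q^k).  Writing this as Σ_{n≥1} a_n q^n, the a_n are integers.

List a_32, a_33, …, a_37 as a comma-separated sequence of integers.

n=32: 1·32 2·16 4·8 8·4 16·2 32·1  f→[1+2+4+8+16+32]=63
[q^33] f(1)=1,f(3)=3,f(11)=11,f(33)=33 ⇒ 48
[q^34] f(34)=34,f(17)=17,f(2)=2,f(1)=1 ⇒ 54
q^35  k|35↦f(k): 35:35 7:7 5:5 1:1  a_35=48
[q^36] f(36)=36,f(18)=18,f(12)=12,f(9)=9,f(6)=6,f(4)=4,f(3)=3,f(2)=2,f(1)=1 ⇒ 91
[q^37] f(1)=1,f(37)=37 ⇒ 38

63, 48, 54, 48, 91, 38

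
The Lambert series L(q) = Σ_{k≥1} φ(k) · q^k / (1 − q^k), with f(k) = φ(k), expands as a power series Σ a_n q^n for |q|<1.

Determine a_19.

[q^19] φ(19)=18,φ(1)=1 ⇒ 19

a_19 = 19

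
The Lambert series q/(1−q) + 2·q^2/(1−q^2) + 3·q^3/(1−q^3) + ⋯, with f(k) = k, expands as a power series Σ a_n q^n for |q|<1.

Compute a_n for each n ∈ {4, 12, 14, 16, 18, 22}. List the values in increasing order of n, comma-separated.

7, 28, 24, 31, 39, 36

d|4:{4,2,1}  Σf=4+2+1=7
[q^12] f(1)=1,f(2)=2,f(3)=3,f(4)=4,f(6)=6,f(12)=12 ⇒ 28
[q^14] f(14)=14,f(7)=7,f(2)=2,f(1)=1 ⇒ 24
d|16:{16,8,4,2,1}  Σf=16+8+4+2+1=31
n=18: 1·18 2·9 3·6 6·3 9·2 18·1  f→[1+2+3+6+9+18]=39
q^22  k|22↦f(k): 22:22 11:11 2:2 1:1  a_22=36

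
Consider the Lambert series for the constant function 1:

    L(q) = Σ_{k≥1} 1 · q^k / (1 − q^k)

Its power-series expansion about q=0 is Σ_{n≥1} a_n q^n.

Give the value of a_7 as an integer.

a_7 = 2

q^7  k|7↦f(k): 7:1 1:1  a_7=2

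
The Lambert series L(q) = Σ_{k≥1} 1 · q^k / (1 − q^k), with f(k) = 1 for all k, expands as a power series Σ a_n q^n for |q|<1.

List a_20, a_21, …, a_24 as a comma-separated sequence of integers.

d|20:{20,10,5,4,2,1}  Σf=1+1+1+1+1+1=6
d|21:{21,7,3,1}  Σf=1+1+1+1=4
[q^22] f(22)=1,f(11)=1,f(2)=1,f(1)=1 ⇒ 4
n=23: 1·23 23·1  f→[1+1]=2
n=24: 1·24 2·12 3·8 4·6 6·4 8·3 12·2 24·1  f→[1+1+1+1+1+1+1+1]=8

6, 4, 4, 2, 8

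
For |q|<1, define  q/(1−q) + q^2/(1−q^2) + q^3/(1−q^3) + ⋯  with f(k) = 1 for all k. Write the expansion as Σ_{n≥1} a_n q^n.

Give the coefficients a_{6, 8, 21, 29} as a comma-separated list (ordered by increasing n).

d|6:{1,2,3,6}  Σf=1+1+1+1=4
d|8:{1,2,4,8}  Σf=1+1+1+1=4
[q^21] f(1)=1,f(3)=1,f(7)=1,f(21)=1 ⇒ 4
n=29: 1·29 29·1  f→[1+1]=2

4, 4, 4, 2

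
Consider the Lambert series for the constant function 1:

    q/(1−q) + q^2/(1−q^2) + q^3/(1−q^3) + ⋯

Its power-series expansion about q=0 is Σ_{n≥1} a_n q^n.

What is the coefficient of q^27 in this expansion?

d|27:{1,3,9,27}  Σf=1+1+1+1=4

a_27 = 4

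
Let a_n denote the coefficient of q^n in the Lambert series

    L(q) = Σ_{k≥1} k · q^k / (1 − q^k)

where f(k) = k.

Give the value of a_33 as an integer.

n=33: 1·33 3·11 11·3 33·1  f→[1+3+11+33]=48

a_33 = 48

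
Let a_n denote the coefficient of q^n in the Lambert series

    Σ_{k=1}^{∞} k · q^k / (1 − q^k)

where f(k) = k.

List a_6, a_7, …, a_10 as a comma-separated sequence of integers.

d|6:{1,2,3,6}  Σf=1+2+3+6=12
[q^7] f(1)=1,f(7)=7 ⇒ 8
n=8: 1·8 2·4 4·2 8·1  f→[1+2+4+8]=15
n=9: 9·1 3·3 1·9  f→[9+3+1]=13
n=10: 1·10 2·5 5·2 10·1  f→[1+2+5+10]=18

12, 8, 15, 13, 18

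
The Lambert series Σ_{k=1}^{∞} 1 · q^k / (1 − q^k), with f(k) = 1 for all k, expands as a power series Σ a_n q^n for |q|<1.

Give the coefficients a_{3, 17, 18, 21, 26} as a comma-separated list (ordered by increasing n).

q^3  k|3↦f(k): 1:1 3:1  a_3=2
[q^17] f(1)=1,f(17)=1 ⇒ 2
[q^18] f(1)=1,f(2)=1,f(3)=1,f(6)=1,f(9)=1,f(18)=1 ⇒ 6
[q^21] f(1)=1,f(3)=1,f(7)=1,f(21)=1 ⇒ 4
n=26: 26·1 13·2 2·13 1·26  f→[1+1+1+1]=4

2, 2, 6, 4, 4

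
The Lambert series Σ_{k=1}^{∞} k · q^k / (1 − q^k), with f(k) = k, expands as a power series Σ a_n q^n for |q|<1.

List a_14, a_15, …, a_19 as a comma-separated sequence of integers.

24, 24, 31, 18, 39, 20

d|14:{1,2,7,14}  Σf=1+2+7+14=24
q^15  k|15↦f(k): 1:1 3:3 5:5 15:15  a_15=24
q^16  k|16↦f(k): 1:1 2:2 4:4 8:8 16:16  a_16=31
q^17  k|17↦f(k): 1:1 17:17  a_17=18
n=18: 18·1 9·2 6·3 3·6 2·9 1·18  f→[18+9+6+3+2+1]=39
[q^19] f(19)=19,f(1)=1 ⇒ 20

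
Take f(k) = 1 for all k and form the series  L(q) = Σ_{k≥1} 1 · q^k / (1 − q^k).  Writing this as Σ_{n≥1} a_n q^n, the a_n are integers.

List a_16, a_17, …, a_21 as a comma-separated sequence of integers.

d|16:{1,2,4,8,16}  Σf=1+1+1+1+1=5
n=17: 1·17 17·1  f→[1+1]=2
q^18  k|18↦f(k): 18:1 9:1 6:1 3:1 2:1 1:1  a_18=6
n=19: 1·19 19·1  f→[1+1]=2
q^20  k|20↦f(k): 1:1 2:1 4:1 5:1 10:1 20:1  a_20=6
n=21: 21·1 7·3 3·7 1·21  f→[1+1+1+1]=4

5, 2, 6, 2, 6, 4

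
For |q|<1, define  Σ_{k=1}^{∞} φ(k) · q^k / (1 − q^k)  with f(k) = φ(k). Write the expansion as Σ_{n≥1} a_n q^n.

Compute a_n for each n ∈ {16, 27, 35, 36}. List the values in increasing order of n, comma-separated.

[q^16] φ(16)=8,φ(8)=4,φ(4)=2,φ(2)=1,φ(1)=1 ⇒ 16
[q^27] φ(1)=1,φ(3)=2,φ(9)=6,φ(27)=18 ⇒ 27
q^35  k|35↦φ(k): 35:24 7:6 5:4 1:1  a_35=35
d|36:{1,2,3,4,6,9,12,18,36}  Σφ=1+1+2+2+2+6+4+6+12=36

16, 27, 35, 36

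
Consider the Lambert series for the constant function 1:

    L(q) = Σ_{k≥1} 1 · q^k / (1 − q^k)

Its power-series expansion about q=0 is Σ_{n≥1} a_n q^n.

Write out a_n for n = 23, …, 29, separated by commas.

n=23: 1·23 23·1  f→[1+1]=2
n=24: 24·1 12·2 8·3 6·4 4·6 3·8 2·12 1·24  f→[1+1+1+1+1+1+1+1]=8
d|25:{25,5,1}  Σf=1+1+1=3
n=26: 26·1 13·2 2·13 1·26  f→[1+1+1+1]=4
d|27:{27,9,3,1}  Σf=1+1+1+1=4
d|28:{28,14,7,4,2,1}  Σf=1+1+1+1+1+1=6
[q^29] f(1)=1,f(29)=1 ⇒ 2

2, 8, 3, 4, 4, 6, 2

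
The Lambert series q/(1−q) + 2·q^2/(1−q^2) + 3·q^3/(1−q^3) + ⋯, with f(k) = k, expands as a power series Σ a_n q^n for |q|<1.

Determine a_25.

a_25 = 31

[q^25] f(25)=25,f(5)=5,f(1)=1 ⇒ 31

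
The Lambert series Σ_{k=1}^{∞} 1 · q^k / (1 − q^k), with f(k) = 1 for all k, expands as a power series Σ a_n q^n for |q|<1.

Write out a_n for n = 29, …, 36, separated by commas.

q^29  k|29↦f(k): 29:1 1:1  a_29=2
q^30  k|30↦f(k): 1:1 2:1 3:1 5:1 6:1 10:1 15:1 30:1  a_30=8
d|31:{1,31}  Σf=1+1=2
n=32: 32·1 16·2 8·4 4·8 2·16 1·32  f→[1+1+1+1+1+1]=6
[q^33] f(1)=1,f(3)=1,f(11)=1,f(33)=1 ⇒ 4
n=34: 34·1 17·2 2·17 1·34  f→[1+1+1+1]=4
d|35:{35,7,5,1}  Σf=1+1+1+1=4
q^36  k|36↦f(k): 36:1 18:1 12:1 9:1 6:1 4:1 3:1 2:1 1:1  a_36=9

2, 8, 2, 6, 4, 4, 4, 9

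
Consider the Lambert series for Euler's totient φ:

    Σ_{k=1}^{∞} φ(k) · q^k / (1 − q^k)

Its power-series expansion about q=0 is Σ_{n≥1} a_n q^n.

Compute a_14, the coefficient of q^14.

d|14:{14,7,2,1}  Σφ=6+6+1+1=14

a_14 = 14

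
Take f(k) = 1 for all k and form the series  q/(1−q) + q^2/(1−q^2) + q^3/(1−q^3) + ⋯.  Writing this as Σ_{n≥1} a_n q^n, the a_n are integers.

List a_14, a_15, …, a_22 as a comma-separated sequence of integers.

n=14: 1·14 2·7 7·2 14·1  f→[1+1+1+1]=4
q^15  k|15↦f(k): 1:1 3:1 5:1 15:1  a_15=4
d|16:{1,2,4,8,16}  Σf=1+1+1+1+1=5
q^17  k|17↦f(k): 17:1 1:1  a_17=2
d|18:{18,9,6,3,2,1}  Σf=1+1+1+1+1+1=6
[q^19] f(19)=1,f(1)=1 ⇒ 2
d|20:{20,10,5,4,2,1}  Σf=1+1+1+1+1+1=6
q^21  k|21↦f(k): 1:1 3:1 7:1 21:1  a_21=4
[q^22] f(1)=1,f(2)=1,f(11)=1,f(22)=1 ⇒ 4

4, 4, 5, 2, 6, 2, 6, 4, 4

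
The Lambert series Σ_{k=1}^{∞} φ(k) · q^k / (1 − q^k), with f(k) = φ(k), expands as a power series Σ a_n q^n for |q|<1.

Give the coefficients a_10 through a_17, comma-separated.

q^10  k|10↦φ(k): 10:4 5:4 2:1 1:1  a_10=10
[q^11] φ(11)=10,φ(1)=1 ⇒ 11
q^12  k|12↦φ(k): 12:4 6:2 4:2 3:2 2:1 1:1  a_12=12
d|13:{13,1}  Σφ=12+1=13
q^14  k|14↦φ(k): 14:6 7:6 2:1 1:1  a_14=14
n=15: 15·1 5·3 3·5 1·15  φ→[8+4+2+1]=15
n=16: 1·16 2·8 4·4 8·2 16·1  φ→[1+1+2+4+8]=16
n=17: 1·17 17·1  φ→[1+16]=17

10, 11, 12, 13, 14, 15, 16, 17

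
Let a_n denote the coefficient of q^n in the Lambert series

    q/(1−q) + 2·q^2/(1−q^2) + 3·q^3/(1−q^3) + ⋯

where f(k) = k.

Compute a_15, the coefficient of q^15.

a_15 = 24

q^15  k|15↦f(k): 15:15 5:5 3:3 1:1  a_15=24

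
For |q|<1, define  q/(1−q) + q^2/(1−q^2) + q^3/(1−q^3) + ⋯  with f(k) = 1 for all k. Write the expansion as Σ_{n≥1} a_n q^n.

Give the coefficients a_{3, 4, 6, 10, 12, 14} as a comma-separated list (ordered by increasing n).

d|3:{3,1}  Σf=1+1=2
n=4: 4·1 2·2 1·4  f→[1+1+1]=3
n=6: 6·1 3·2 2·3 1·6  f→[1+1+1+1]=4
[q^10] f(1)=1,f(2)=1,f(5)=1,f(10)=1 ⇒ 4
q^12  k|12↦f(k): 12:1 6:1 4:1 3:1 2:1 1:1  a_12=6
q^14  k|14↦f(k): 14:1 7:1 2:1 1:1  a_14=4

2, 3, 4, 4, 6, 4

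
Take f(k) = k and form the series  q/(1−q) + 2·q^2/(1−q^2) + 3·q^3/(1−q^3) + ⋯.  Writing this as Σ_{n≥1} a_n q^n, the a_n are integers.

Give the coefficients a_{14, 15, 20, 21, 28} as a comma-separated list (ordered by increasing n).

q^14  k|14↦f(k): 14:14 7:7 2:2 1:1  a_14=24
q^15  k|15↦f(k): 1:1 3:3 5:5 15:15  a_15=24
[q^20] f(1)=1,f(2)=2,f(4)=4,f(5)=5,f(10)=10,f(20)=20 ⇒ 42
n=21: 1·21 3·7 7·3 21·1  f→[1+3+7+21]=32
d|28:{1,2,4,7,14,28}  Σf=1+2+4+7+14+28=56

24, 24, 42, 32, 56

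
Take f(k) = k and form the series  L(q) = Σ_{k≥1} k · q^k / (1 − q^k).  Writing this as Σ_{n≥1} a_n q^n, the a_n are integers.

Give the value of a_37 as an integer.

q^37  k|37↦f(k): 1:1 37:37  a_37=38

a_37 = 38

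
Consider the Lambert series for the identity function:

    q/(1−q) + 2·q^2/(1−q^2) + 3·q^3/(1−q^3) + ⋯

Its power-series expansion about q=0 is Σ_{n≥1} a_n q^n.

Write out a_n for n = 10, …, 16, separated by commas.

n=10: 1·10 2·5 5·2 10·1  f→[1+2+5+10]=18
q^11  k|11↦f(k): 11:11 1:1  a_11=12
n=12: 1·12 2·6 3·4 4·3 6·2 12·1  f→[1+2+3+4+6+12]=28
q^13  k|13↦f(k): 1:1 13:13  a_13=14
q^14  k|14↦f(k): 1:1 2:2 7:7 14:14  a_14=24
[q^15] f(15)=15,f(5)=5,f(3)=3,f(1)=1 ⇒ 24
q^16  k|16↦f(k): 1:1 2:2 4:4 8:8 16:16  a_16=31

18, 12, 28, 14, 24, 24, 31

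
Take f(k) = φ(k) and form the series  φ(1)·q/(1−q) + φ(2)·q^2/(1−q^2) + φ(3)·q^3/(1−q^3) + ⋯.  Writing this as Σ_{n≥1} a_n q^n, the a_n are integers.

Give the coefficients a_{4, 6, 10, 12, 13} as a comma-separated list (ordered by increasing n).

[q^4] φ(4)=2,φ(2)=1,φ(1)=1 ⇒ 4
d|6:{6,3,2,1}  Σφ=2+2+1+1=6
q^10  k|10↦φ(k): 10:4 5:4 2:1 1:1  a_10=10
[q^12] φ(1)=1,φ(2)=1,φ(3)=2,φ(4)=2,φ(6)=2,φ(12)=4 ⇒ 12
d|13:{13,1}  Σφ=12+1=13

4, 6, 10, 12, 13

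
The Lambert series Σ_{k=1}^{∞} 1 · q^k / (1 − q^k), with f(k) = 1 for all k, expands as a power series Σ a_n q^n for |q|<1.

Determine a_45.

a_45 = 6

n=45: 1·45 3·15 5·9 9·5 15·3 45·1  f→[1+1+1+1+1+1]=6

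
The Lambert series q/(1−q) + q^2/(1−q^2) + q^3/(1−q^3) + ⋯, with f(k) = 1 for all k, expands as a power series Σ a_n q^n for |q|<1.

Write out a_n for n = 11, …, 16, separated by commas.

q^11  k|11↦f(k): 11:1 1:1  a_11=2
n=12: 12·1 6·2 4·3 3·4 2·6 1·12  f→[1+1+1+1+1+1]=6
n=13: 1·13 13·1  f→[1+1]=2
n=14: 14·1 7·2 2·7 1·14  f→[1+1+1+1]=4
q^15  k|15↦f(k): 15:1 5:1 3:1 1:1  a_15=4
d|16:{16,8,4,2,1}  Σf=1+1+1+1+1=5

2, 6, 2, 4, 4, 5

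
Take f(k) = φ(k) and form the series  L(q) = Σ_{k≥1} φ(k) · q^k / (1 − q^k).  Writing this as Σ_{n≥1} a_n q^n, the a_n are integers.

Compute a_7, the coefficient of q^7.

q^7  k|7↦φ(k): 1:1 7:6  a_7=7

a_7 = 7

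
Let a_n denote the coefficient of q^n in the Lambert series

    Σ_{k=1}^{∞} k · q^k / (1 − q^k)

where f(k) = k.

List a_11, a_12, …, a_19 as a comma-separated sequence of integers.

12, 28, 14, 24, 24, 31, 18, 39, 20

d|11:{1,11}  Σf=1+11=12
d|12:{1,2,3,4,6,12}  Σf=1+2+3+4+6+12=28
n=13: 13·1 1·13  f→[13+1]=14
n=14: 1·14 2·7 7·2 14·1  f→[1+2+7+14]=24
n=15: 15·1 5·3 3·5 1·15  f→[15+5+3+1]=24
[q^16] f(1)=1,f(2)=2,f(4)=4,f(8)=8,f(16)=16 ⇒ 31
[q^17] f(1)=1,f(17)=17 ⇒ 18
q^18  k|18↦f(k): 1:1 2:2 3:3 6:6 9:9 18:18  a_18=39
[q^19] f(1)=1,f(19)=19 ⇒ 20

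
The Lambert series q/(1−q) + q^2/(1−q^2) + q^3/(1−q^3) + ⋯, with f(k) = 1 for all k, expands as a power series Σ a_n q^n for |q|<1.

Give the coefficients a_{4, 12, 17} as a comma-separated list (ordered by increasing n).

[q^4] f(1)=1,f(2)=1,f(4)=1 ⇒ 3
q^12  k|12↦f(k): 1:1 2:1 3:1 4:1 6:1 12:1  a_12=6
n=17: 17·1 1·17  f→[1+1]=2

3, 6, 2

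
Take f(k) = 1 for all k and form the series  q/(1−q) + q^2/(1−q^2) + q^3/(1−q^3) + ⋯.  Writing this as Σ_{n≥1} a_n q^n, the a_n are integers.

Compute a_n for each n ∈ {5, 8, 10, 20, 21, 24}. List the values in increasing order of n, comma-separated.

2, 4, 4, 6, 4, 8

d|5:{1,5}  Σf=1+1=2
q^8  k|8↦f(k): 1:1 2:1 4:1 8:1  a_8=4
n=10: 1·10 2·5 5·2 10·1  f→[1+1+1+1]=4
d|20:{20,10,5,4,2,1}  Σf=1+1+1+1+1+1=6
n=21: 1·21 3·7 7·3 21·1  f→[1+1+1+1]=4
n=24: 1·24 2·12 3·8 4·6 6·4 8·3 12·2 24·1  f→[1+1+1+1+1+1+1+1]=8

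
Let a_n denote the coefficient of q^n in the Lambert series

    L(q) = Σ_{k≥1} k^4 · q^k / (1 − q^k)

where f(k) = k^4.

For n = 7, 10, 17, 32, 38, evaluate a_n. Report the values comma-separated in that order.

n=7: 1·7 7·1  f→[1+2401]=2402
n=10: 10·1 5·2 2·5 1·10  f→[10000+625+16+1]=10642
q^17  k|17↦f(k): 17:83521 1:1  a_17=83522
[q^32] f(1)=1,f(2)=16,f(4)=256,f(8)=4096,f(16)=65536,f(32)=1048576 ⇒ 1118481
n=38: 1·38 2·19 19·2 38·1  f→[1+16+130321+2085136]=2215474

2402, 10642, 83522, 1118481, 2215474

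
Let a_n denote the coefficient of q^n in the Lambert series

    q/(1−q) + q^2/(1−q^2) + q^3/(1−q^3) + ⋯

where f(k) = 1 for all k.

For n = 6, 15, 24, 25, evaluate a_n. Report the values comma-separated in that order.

d|6:{6,3,2,1}  Σf=1+1+1+1=4
[q^15] f(1)=1,f(3)=1,f(5)=1,f(15)=1 ⇒ 4
d|24:{24,12,8,6,4,3,2,1}  Σf=1+1+1+1+1+1+1+1=8
n=25: 25·1 5·5 1·25  f→[1+1+1]=3

4, 4, 8, 3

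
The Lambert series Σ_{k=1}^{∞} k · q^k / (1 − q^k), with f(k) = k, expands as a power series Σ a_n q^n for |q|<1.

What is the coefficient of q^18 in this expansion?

a_18 = 39

q^18  k|18↦f(k): 18:18 9:9 6:6 3:3 2:2 1:1  a_18=39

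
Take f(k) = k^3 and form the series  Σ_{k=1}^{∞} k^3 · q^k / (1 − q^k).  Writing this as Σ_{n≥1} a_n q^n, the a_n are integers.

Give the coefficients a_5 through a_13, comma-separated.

q^5  k|5↦f(k): 1:1 5:125  a_5=126
n=6: 1·6 2·3 3·2 6·1  f→[1+8+27+216]=252
[q^7] f(7)=343,f(1)=1 ⇒ 344
n=8: 8·1 4·2 2·4 1·8  f→[512+64+8+1]=585
[q^9] f(9)=729,f(3)=27,f(1)=1 ⇒ 757
n=10: 1·10 2·5 5·2 10·1  f→[1+8+125+1000]=1134
d|11:{11,1}  Σf=1331+1=1332
d|12:{1,2,3,4,6,12}  Σf=1+8+27+64+216+1728=2044
d|13:{1,13}  Σf=1+2197=2198

126, 252, 344, 585, 757, 1134, 1332, 2044, 2198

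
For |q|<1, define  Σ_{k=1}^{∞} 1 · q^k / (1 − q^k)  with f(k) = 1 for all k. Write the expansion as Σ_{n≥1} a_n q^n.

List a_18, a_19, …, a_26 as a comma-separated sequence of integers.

6, 2, 6, 4, 4, 2, 8, 3, 4

[q^18] f(1)=1,f(2)=1,f(3)=1,f(6)=1,f(9)=1,f(18)=1 ⇒ 6
[q^19] f(1)=1,f(19)=1 ⇒ 2
n=20: 20·1 10·2 5·4 4·5 2·10 1·20  f→[1+1+1+1+1+1]=6
q^21  k|21↦f(k): 1:1 3:1 7:1 21:1  a_21=4
[q^22] f(22)=1,f(11)=1,f(2)=1,f(1)=1 ⇒ 4
[q^23] f(1)=1,f(23)=1 ⇒ 2
[q^24] f(24)=1,f(12)=1,f(8)=1,f(6)=1,f(4)=1,f(3)=1,f(2)=1,f(1)=1 ⇒ 8
[q^25] f(1)=1,f(5)=1,f(25)=1 ⇒ 3
q^26  k|26↦f(k): 1:1 2:1 13:1 26:1  a_26=4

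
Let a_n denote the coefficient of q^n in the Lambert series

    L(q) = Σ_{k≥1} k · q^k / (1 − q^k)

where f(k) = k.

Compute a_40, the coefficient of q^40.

q^40  k|40↦f(k): 40:40 20:20 10:10 8:8 5:5 4:4 2:2 1:1  a_40=90

a_40 = 90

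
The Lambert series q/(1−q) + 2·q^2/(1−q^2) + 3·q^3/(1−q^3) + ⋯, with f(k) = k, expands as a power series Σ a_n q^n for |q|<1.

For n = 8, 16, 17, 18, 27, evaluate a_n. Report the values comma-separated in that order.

[q^8] f(1)=1,f(2)=2,f(4)=4,f(8)=8 ⇒ 15
d|16:{1,2,4,8,16}  Σf=1+2+4+8+16=31
[q^17] f(1)=1,f(17)=17 ⇒ 18
n=18: 1·18 2·9 3·6 6·3 9·2 18·1  f→[1+2+3+6+9+18]=39
n=27: 1·27 3·9 9·3 27·1  f→[1+3+9+27]=40

15, 31, 18, 39, 40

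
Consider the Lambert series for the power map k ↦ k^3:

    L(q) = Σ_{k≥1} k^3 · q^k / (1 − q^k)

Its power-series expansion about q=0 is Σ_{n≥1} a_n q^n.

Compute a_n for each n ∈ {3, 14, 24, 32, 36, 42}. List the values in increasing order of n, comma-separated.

q^3  k|3↦f(k): 1:1 3:27  a_3=28
q^14  k|14↦f(k): 14:2744 7:343 2:8 1:1  a_14=3096
q^24  k|24↦f(k): 1:1 2:8 3:27 4:64 6:216 8:512 12:1728 24:13824  a_24=16380
[q^32] f(32)=32768,f(16)=4096,f(8)=512,f(4)=64,f(2)=8,f(1)=1 ⇒ 37449
n=36: 1·36 2·18 3·12 4·9 6·6 9·4 12·3 18·2 36·1  f→[1+8+27+64+216+729+1728+5832+46656]=55261
n=42: 42·1 21·2 14·3 7·6 6·7 3·14 2·21 1·42  f→[74088+9261+2744+343+216+27+8+1]=86688

28, 3096, 16380, 37449, 55261, 86688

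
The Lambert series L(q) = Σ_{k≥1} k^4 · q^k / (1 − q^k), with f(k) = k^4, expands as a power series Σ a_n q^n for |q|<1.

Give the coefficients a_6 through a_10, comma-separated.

[q^6] f(1)=1,f(2)=16,f(3)=81,f(6)=1296 ⇒ 1394
[q^7] f(1)=1,f(7)=2401 ⇒ 2402
[q^8] f(8)=4096,f(4)=256,f(2)=16,f(1)=1 ⇒ 4369
q^9  k|9↦f(k): 1:1 3:81 9:6561  a_9=6643
d|10:{1,2,5,10}  Σf=1+16+625+10000=10642

1394, 2402, 4369, 6643, 10642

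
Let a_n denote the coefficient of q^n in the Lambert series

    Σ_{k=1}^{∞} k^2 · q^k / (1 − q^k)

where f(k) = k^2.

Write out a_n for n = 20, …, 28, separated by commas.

d|20:{20,10,5,4,2,1}  Σf=400+100+25+16+4+1=546
[q^21] f(21)=441,f(7)=49,f(3)=9,f(1)=1 ⇒ 500
[q^22] f(1)=1,f(2)=4,f(11)=121,f(22)=484 ⇒ 610
d|23:{23,1}  Σf=529+1=530
q^24  k|24↦f(k): 24:576 12:144 8:64 6:36 4:16 3:9 2:4 1:1  a_24=850
n=25: 25·1 5·5 1·25  f→[625+25+1]=651
n=26: 26·1 13·2 2·13 1·26  f→[676+169+4+1]=850
n=27: 1·27 3·9 9·3 27·1  f→[1+9+81+729]=820
q^28  k|28↦f(k): 28:784 14:196 7:49 4:16 2:4 1:1  a_28=1050

546, 500, 610, 530, 850, 651, 850, 820, 1050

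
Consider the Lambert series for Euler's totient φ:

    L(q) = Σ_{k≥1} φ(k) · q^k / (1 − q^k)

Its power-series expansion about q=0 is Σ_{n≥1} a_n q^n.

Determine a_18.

d|18:{1,2,3,6,9,18}  Σφ=1+1+2+2+6+6=18

a_18 = 18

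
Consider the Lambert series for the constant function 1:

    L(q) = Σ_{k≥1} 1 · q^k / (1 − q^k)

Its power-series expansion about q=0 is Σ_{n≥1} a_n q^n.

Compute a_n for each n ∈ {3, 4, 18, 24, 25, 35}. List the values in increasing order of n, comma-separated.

2, 3, 6, 8, 3, 4

d|3:{1,3}  Σf=1+1=2
[q^4] f(4)=1,f(2)=1,f(1)=1 ⇒ 3
n=18: 1·18 2·9 3·6 6·3 9·2 18·1  f→[1+1+1+1+1+1]=6
[q^24] f(1)=1,f(2)=1,f(3)=1,f(4)=1,f(6)=1,f(8)=1,f(12)=1,f(24)=1 ⇒ 8
d|25:{1,5,25}  Σf=1+1+1=3
q^35  k|35↦f(k): 35:1 7:1 5:1 1:1  a_35=4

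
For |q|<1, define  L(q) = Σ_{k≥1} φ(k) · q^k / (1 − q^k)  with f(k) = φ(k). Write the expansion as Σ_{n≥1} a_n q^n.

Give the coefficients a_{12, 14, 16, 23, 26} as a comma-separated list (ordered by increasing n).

[q^12] φ(1)=1,φ(2)=1,φ(3)=2,φ(4)=2,φ(6)=2,φ(12)=4 ⇒ 12
q^14  k|14↦φ(k): 1:1 2:1 7:6 14:6  a_14=14
q^16  k|16↦φ(k): 1:1 2:1 4:2 8:4 16:8  a_16=16
d|23:{23,1}  Σφ=22+1=23
n=26: 26·1 13·2 2·13 1·26  φ→[12+12+1+1]=26

12, 14, 16, 23, 26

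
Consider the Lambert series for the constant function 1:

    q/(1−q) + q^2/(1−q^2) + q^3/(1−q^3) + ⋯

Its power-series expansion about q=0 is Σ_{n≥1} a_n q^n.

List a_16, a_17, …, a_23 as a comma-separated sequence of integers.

q^16  k|16↦f(k): 16:1 8:1 4:1 2:1 1:1  a_16=5
n=17: 1·17 17·1  f→[1+1]=2
d|18:{1,2,3,6,9,18}  Σf=1+1+1+1+1+1=6
d|19:{1,19}  Σf=1+1=2
[q^20] f(1)=1,f(2)=1,f(4)=1,f(5)=1,f(10)=1,f(20)=1 ⇒ 6
[q^21] f(21)=1,f(7)=1,f(3)=1,f(1)=1 ⇒ 4
q^22  k|22↦f(k): 1:1 2:1 11:1 22:1  a_22=4
[q^23] f(1)=1,f(23)=1 ⇒ 2

5, 2, 6, 2, 6, 4, 4, 2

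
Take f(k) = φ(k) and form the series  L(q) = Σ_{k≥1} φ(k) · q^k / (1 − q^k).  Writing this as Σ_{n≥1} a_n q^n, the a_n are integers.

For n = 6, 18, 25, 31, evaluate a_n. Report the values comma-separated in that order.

q^6  k|6↦φ(k): 6:2 3:2 2:1 1:1  a_6=6
d|18:{18,9,6,3,2,1}  Σφ=6+6+2+2+1+1=18
q^25  k|25↦φ(k): 25:20 5:4 1:1  a_25=25
[q^31] φ(1)=1,φ(31)=30 ⇒ 31

6, 18, 25, 31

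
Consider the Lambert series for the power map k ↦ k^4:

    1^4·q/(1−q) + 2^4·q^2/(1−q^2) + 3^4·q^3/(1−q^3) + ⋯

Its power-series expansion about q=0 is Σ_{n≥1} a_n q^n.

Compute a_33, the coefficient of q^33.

[q^33] f(33)=1185921,f(11)=14641,f(3)=81,f(1)=1 ⇒ 1200644

a_33 = 1200644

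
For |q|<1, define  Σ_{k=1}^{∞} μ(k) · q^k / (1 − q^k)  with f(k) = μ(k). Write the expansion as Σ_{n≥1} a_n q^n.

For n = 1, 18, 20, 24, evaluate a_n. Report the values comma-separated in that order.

1, 0, 0, 0

[q^1] μ(1)=1 ⇒ 1
d|18:{18,9,6,3,2,1}  Σμ=0+0+1+(-1)+(-1)+1=0
n=20: 1·20 2·10 4·5 5·4 10·2 20·1  μ→[1+(-1)+0+(-1)+1+0]=0
q^24  k|24↦μ(k): 24:0 12:0 8:0 6:1 4:0 3:-1 2:-1 1:1  a_24=0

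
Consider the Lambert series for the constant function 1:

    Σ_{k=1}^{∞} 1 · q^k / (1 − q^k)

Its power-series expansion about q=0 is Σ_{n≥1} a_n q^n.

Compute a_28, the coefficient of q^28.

a_28 = 6

d|28:{28,14,7,4,2,1}  Σf=1+1+1+1+1+1=6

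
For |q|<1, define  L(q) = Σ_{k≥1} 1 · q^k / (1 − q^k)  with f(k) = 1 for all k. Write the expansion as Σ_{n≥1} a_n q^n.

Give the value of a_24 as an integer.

a_24 = 8

d|24:{1,2,3,4,6,8,12,24}  Σf=1+1+1+1+1+1+1+1=8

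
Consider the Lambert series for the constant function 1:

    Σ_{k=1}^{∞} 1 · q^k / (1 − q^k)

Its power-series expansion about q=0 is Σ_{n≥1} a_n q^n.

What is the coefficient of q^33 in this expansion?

a_33 = 4

d|33:{1,3,11,33}  Σf=1+1+1+1=4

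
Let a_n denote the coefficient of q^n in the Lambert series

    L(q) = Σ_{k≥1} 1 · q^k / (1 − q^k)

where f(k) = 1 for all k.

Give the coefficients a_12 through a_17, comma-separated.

d|12:{12,6,4,3,2,1}  Σf=1+1+1+1+1+1=6
[q^13] f(1)=1,f(13)=1 ⇒ 2
[q^14] f(14)=1,f(7)=1,f(2)=1,f(1)=1 ⇒ 4
n=15: 15·1 5·3 3·5 1·15  f→[1+1+1+1]=4
q^16  k|16↦f(k): 1:1 2:1 4:1 8:1 16:1  a_16=5
d|17:{17,1}  Σf=1+1=2

6, 2, 4, 4, 5, 2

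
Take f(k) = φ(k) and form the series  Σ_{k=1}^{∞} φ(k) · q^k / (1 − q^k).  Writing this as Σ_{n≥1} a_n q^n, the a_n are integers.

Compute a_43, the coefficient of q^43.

q^43  k|43↦φ(k): 43:42 1:1  a_43=43

a_43 = 43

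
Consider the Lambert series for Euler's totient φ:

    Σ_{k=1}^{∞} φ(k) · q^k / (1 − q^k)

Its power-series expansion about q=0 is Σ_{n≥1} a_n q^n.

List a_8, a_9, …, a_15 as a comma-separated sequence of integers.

n=8: 1·8 2·4 4·2 8·1  φ→[1+1+2+4]=8
d|9:{9,3,1}  Σφ=6+2+1=9
[q^10] φ(10)=4,φ(5)=4,φ(2)=1,φ(1)=1 ⇒ 10
n=11: 11·1 1·11  φ→[10+1]=11
q^12  k|12↦φ(k): 12:4 6:2 4:2 3:2 2:1 1:1  a_12=12
[q^13] φ(13)=12,φ(1)=1 ⇒ 13
d|14:{14,7,2,1}  Σφ=6+6+1+1=14
n=15: 1·15 3·5 5·3 15·1  φ→[1+2+4+8]=15

8, 9, 10, 11, 12, 13, 14, 15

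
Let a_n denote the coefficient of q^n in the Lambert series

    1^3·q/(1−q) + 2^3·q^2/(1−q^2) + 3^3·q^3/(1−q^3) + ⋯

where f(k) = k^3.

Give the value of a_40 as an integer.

d|40:{1,2,4,5,8,10,20,40}  Σf=1+8+64+125+512+1000+8000+64000=73710

a_40 = 73710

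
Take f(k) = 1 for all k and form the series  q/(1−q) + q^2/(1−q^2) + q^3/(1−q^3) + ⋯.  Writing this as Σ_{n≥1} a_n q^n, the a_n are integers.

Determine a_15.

a_15 = 4

n=15: 1·15 3·5 5·3 15·1  f→[1+1+1+1]=4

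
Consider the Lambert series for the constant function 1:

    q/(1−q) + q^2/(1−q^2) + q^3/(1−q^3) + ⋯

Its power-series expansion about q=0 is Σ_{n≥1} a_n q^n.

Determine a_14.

q^14  k|14↦f(k): 1:1 2:1 7:1 14:1  a_14=4

a_14 = 4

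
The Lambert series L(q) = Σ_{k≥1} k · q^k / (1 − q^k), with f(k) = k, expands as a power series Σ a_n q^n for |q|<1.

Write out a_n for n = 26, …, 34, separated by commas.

42, 40, 56, 30, 72, 32, 63, 48, 54

[q^26] f(1)=1,f(2)=2,f(13)=13,f(26)=26 ⇒ 42
[q^27] f(1)=1,f(3)=3,f(9)=9,f(27)=27 ⇒ 40
[q^28] f(28)=28,f(14)=14,f(7)=7,f(4)=4,f(2)=2,f(1)=1 ⇒ 56
[q^29] f(29)=29,f(1)=1 ⇒ 30
[q^30] f(1)=1,f(2)=2,f(3)=3,f(5)=5,f(6)=6,f(10)=10,f(15)=15,f(30)=30 ⇒ 72
d|31:{31,1}  Σf=31+1=32
[q^32] f(1)=1,f(2)=2,f(4)=4,f(8)=8,f(16)=16,f(32)=32 ⇒ 63
q^33  k|33↦f(k): 33:33 11:11 3:3 1:1  a_33=48
n=34: 1·34 2·17 17·2 34·1  f→[1+2+17+34]=54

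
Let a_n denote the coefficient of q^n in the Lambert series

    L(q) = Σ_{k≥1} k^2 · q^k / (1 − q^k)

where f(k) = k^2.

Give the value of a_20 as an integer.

q^20  k|20↦f(k): 1:1 2:4 4:16 5:25 10:100 20:400  a_20=546

a_20 = 546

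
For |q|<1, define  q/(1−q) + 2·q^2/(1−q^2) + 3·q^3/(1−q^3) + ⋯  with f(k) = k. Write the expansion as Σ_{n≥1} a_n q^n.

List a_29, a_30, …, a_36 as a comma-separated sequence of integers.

d|29:{29,1}  Σf=29+1=30
[q^30] f(1)=1,f(2)=2,f(3)=3,f(5)=5,f(6)=6,f(10)=10,f(15)=15,f(30)=30 ⇒ 72
n=31: 31·1 1·31  f→[31+1]=32
n=32: 1·32 2·16 4·8 8·4 16·2 32·1  f→[1+2+4+8+16+32]=63
d|33:{33,11,3,1}  Σf=33+11+3+1=48
q^34  k|34↦f(k): 34:34 17:17 2:2 1:1  a_34=54
n=35: 35·1 7·5 5·7 1·35  f→[35+7+5+1]=48
q^36  k|36↦f(k): 36:36 18:18 12:12 9:9 6:6 4:4 3:3 2:2 1:1  a_36=91

30, 72, 32, 63, 48, 54, 48, 91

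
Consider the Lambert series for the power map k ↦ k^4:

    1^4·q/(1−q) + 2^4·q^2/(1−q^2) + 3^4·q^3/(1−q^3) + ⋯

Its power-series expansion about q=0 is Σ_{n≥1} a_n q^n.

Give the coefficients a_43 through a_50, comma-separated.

3418802, 3997266, 4158518, 4757314, 4879682, 5732210, 5767203, 6651267

q^43  k|43↦f(k): 43:3418801 1:1  a_43=3418802
[q^44] f(1)=1,f(2)=16,f(4)=256,f(11)=14641,f(22)=234256,f(44)=3748096 ⇒ 3997266
[q^45] f(1)=1,f(3)=81,f(5)=625,f(9)=6561,f(15)=50625,f(45)=4100625 ⇒ 4158518
d|46:{1,2,23,46}  Σf=1+16+279841+4477456=4757314
d|47:{1,47}  Σf=1+4879681=4879682
d|48:{48,24,16,12,8,6,4,3,2,1}  Σf=5308416+331776+65536+20736+4096+1296+256+81+16+1=5732210
q^49  k|49↦f(k): 1:1 7:2401 49:5764801  a_49=5767203
[q^50] f(1)=1,f(2)=16,f(5)=625,f(10)=10000,f(25)=390625,f(50)=6250000 ⇒ 6651267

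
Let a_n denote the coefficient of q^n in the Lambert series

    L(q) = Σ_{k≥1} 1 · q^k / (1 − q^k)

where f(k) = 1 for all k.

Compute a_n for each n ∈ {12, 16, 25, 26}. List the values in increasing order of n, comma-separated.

6, 5, 3, 4

q^12  k|12↦f(k): 1:1 2:1 3:1 4:1 6:1 12:1  a_12=6
n=16: 1·16 2·8 4·4 8·2 16·1  f→[1+1+1+1+1]=5
q^25  k|25↦f(k): 25:1 5:1 1:1  a_25=3
d|26:{1,2,13,26}  Σf=1+1+1+1=4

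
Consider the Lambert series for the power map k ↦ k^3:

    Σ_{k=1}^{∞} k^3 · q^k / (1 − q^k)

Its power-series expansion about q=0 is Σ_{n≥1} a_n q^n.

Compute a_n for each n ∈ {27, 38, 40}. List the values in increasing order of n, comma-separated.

[q^27] f(1)=1,f(3)=27,f(9)=729,f(27)=19683 ⇒ 20440
[q^38] f(1)=1,f(2)=8,f(19)=6859,f(38)=54872 ⇒ 61740
n=40: 1·40 2·20 4·10 5·8 8·5 10·4 20·2 40·1  f→[1+8+64+125+512+1000+8000+64000]=73710

20440, 61740, 73710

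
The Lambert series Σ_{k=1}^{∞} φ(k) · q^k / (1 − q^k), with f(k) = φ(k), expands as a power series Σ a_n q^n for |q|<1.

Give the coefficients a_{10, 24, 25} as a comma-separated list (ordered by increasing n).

n=10: 1·10 2·5 5·2 10·1  φ→[1+1+4+4]=10
q^24  k|24↦φ(k): 1:1 2:1 3:2 4:2 6:2 8:4 12:4 24:8  a_24=24
[q^25] φ(1)=1,φ(5)=4,φ(25)=20 ⇒ 25

10, 24, 25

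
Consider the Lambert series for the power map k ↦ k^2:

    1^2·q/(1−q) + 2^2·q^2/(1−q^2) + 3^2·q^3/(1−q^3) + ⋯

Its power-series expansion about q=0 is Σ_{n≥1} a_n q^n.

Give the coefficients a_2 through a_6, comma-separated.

5, 10, 21, 26, 50

[q^2] f(2)=4,f(1)=1 ⇒ 5
n=3: 3·1 1·3  f→[9+1]=10
q^4  k|4↦f(k): 1:1 2:4 4:16  a_4=21
d|5:{1,5}  Σf=1+25=26
[q^6] f(1)=1,f(2)=4,f(3)=9,f(6)=36 ⇒ 50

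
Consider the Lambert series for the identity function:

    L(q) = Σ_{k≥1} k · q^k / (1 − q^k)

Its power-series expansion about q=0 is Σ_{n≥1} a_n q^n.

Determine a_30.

d|30:{30,15,10,6,5,3,2,1}  Σf=30+15+10+6+5+3+2+1=72

a_30 = 72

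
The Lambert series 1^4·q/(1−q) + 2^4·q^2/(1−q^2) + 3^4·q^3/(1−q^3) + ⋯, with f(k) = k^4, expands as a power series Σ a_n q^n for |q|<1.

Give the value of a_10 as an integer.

n=10: 10·1 5·2 2·5 1·10  f→[10000+625+16+1]=10642

a_10 = 10642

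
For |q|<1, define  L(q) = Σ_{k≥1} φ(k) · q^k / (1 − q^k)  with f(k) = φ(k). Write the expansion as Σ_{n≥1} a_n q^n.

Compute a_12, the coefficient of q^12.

q^12  k|12↦φ(k): 1:1 2:1 3:2 4:2 6:2 12:4  a_12=12

a_12 = 12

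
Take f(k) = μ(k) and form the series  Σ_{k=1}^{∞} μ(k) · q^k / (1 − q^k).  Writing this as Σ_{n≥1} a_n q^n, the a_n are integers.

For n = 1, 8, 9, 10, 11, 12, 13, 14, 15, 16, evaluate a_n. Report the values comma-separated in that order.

1, 0, 0, 0, 0, 0, 0, 0, 0, 0

[q^1] μ(1)=1 ⇒ 1
n=8: 8·1 4·2 2·4 1·8  μ→[0+0+(-1)+1]=0
n=9: 1·9 3·3 9·1  μ→[1+(-1)+0]=0
n=10: 10·1 5·2 2·5 1·10  μ→[1+(-1)+(-1)+1]=0
d|11:{11,1}  Σμ=(-1)+1=0
d|12:{12,6,4,3,2,1}  Σμ=0+1+0+(-1)+(-1)+1=0
d|13:{13,1}  Σμ=(-1)+1=0
d|14:{14,7,2,1}  Σμ=1+(-1)+(-1)+1=0
q^15  k|15↦μ(k): 1:1 3:-1 5:-1 15:1  a_15=0
[q^16] μ(1)=1,μ(2)=-1,μ(4)=0,μ(8)=0,μ(16)=0 ⇒ 0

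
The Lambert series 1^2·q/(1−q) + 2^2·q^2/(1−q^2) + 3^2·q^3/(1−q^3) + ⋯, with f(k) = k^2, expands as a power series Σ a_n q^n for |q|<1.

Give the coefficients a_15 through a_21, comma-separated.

[q^15] f(15)=225,f(5)=25,f(3)=9,f(1)=1 ⇒ 260
n=16: 16·1 8·2 4·4 2·8 1·16  f→[256+64+16+4+1]=341
d|17:{1,17}  Σf=1+289=290
n=18: 1·18 2·9 3·6 6·3 9·2 18·1  f→[1+4+9+36+81+324]=455
q^19  k|19↦f(k): 1:1 19:361  a_19=362
n=20: 20·1 10·2 5·4 4·5 2·10 1·20  f→[400+100+25+16+4+1]=546
q^21  k|21↦f(k): 1:1 3:9 7:49 21:441  a_21=500

260, 341, 290, 455, 362, 546, 500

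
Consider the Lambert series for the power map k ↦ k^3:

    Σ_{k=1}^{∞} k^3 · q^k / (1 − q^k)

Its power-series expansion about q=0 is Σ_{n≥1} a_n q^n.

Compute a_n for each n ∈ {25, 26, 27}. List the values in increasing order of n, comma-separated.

n=25: 25·1 5·5 1·25  f→[15625+125+1]=15751
d|26:{26,13,2,1}  Σf=17576+2197+8+1=19782
[q^27] f(1)=1,f(3)=27,f(9)=729,f(27)=19683 ⇒ 20440

15751, 19782, 20440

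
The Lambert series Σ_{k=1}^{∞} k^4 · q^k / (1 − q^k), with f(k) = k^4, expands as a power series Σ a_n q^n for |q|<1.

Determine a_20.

a_20 = 170898

q^20  k|20↦f(k): 20:160000 10:10000 5:625 4:256 2:16 1:1  a_20=170898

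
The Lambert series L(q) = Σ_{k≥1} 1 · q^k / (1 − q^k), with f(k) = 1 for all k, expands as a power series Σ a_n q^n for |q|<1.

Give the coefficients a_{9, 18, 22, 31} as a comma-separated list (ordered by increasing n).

[q^9] f(1)=1,f(3)=1,f(9)=1 ⇒ 3
n=18: 1·18 2·9 3·6 6·3 9·2 18·1  f→[1+1+1+1+1+1]=6
q^22  k|22↦f(k): 22:1 11:1 2:1 1:1  a_22=4
q^31  k|31↦f(k): 31:1 1:1  a_31=2

3, 6, 4, 2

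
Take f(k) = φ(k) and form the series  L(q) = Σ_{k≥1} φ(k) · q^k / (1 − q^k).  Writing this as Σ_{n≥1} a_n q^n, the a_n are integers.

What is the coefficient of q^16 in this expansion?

d|16:{1,2,4,8,16}  Σφ=1+1+2+4+8=16

a_16 = 16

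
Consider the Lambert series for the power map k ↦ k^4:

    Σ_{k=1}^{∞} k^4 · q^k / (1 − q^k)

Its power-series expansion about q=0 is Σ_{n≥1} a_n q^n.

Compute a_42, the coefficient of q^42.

n=42: 1·42 2·21 3·14 6·7 7·6 14·3 21·2 42·1  f→[1+16+81+1296+2401+38416+194481+3111696]=3348388

a_42 = 3348388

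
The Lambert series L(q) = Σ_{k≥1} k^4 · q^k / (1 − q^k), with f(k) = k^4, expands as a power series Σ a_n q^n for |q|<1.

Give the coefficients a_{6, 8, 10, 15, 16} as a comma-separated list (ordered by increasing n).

1394, 4369, 10642, 51332, 69905

q^6  k|6↦f(k): 1:1 2:16 3:81 6:1296  a_6=1394
q^8  k|8↦f(k): 1:1 2:16 4:256 8:4096  a_8=4369
q^10  k|10↦f(k): 10:10000 5:625 2:16 1:1  a_10=10642
[q^15] f(15)=50625,f(5)=625,f(3)=81,f(1)=1 ⇒ 51332
[q^16] f(1)=1,f(2)=16,f(4)=256,f(8)=4096,f(16)=65536 ⇒ 69905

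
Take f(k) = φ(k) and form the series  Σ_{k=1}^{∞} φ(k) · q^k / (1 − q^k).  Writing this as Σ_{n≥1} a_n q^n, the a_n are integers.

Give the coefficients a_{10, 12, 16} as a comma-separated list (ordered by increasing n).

[q^10] φ(1)=1,φ(2)=1,φ(5)=4,φ(10)=4 ⇒ 10
n=12: 1·12 2·6 3·4 4·3 6·2 12·1  φ→[1+1+2+2+2+4]=12
[q^16] φ(16)=8,φ(8)=4,φ(4)=2,φ(2)=1,φ(1)=1 ⇒ 16

10, 12, 16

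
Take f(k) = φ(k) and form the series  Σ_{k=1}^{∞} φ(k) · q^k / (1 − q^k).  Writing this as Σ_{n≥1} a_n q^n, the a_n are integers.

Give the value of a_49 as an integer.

q^49  k|49↦φ(k): 49:42 7:6 1:1  a_49=49

a_49 = 49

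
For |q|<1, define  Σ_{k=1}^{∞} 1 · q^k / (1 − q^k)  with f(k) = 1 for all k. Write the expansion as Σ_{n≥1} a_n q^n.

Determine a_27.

a_27 = 4

[q^27] f(1)=1,f(3)=1,f(9)=1,f(27)=1 ⇒ 4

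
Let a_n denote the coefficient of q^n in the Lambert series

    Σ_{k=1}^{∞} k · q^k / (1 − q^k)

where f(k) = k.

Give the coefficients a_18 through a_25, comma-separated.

[q^18] f(18)=18,f(9)=9,f(6)=6,f(3)=3,f(2)=2,f(1)=1 ⇒ 39
[q^19] f(19)=19,f(1)=1 ⇒ 20
d|20:{20,10,5,4,2,1}  Σf=20+10+5+4+2+1=42
d|21:{21,7,3,1}  Σf=21+7+3+1=32
n=22: 1·22 2·11 11·2 22·1  f→[1+2+11+22]=36
d|23:{23,1}  Σf=23+1=24
d|24:{1,2,3,4,6,8,12,24}  Σf=1+2+3+4+6+8+12+24=60
n=25: 1·25 5·5 25·1  f→[1+5+25]=31

39, 20, 42, 32, 36, 24, 60, 31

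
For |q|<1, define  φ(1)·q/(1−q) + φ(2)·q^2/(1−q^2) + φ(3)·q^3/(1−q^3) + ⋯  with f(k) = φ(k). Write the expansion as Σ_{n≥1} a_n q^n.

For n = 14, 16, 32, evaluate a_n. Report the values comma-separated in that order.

q^14  k|14↦φ(k): 14:6 7:6 2:1 1:1  a_14=14
[q^16] φ(16)=8,φ(8)=4,φ(4)=2,φ(2)=1,φ(1)=1 ⇒ 16
d|32:{32,16,8,4,2,1}  Σφ=16+8+4+2+1+1=32

14, 16, 32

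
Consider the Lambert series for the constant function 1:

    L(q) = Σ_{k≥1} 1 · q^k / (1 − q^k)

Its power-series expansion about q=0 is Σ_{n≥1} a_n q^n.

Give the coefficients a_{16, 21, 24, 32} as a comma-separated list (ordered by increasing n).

5, 4, 8, 6

[q^16] f(16)=1,f(8)=1,f(4)=1,f(2)=1,f(1)=1 ⇒ 5
n=21: 21·1 7·3 3·7 1·21  f→[1+1+1+1]=4
[q^24] f(24)=1,f(12)=1,f(8)=1,f(6)=1,f(4)=1,f(3)=1,f(2)=1,f(1)=1 ⇒ 8
d|32:{1,2,4,8,16,32}  Σf=1+1+1+1+1+1=6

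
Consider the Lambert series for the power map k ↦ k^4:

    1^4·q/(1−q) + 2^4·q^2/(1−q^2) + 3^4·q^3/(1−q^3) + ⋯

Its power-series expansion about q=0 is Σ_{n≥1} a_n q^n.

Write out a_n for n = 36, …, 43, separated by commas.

[q^36] f(36)=1679616,f(18)=104976,f(12)=20736,f(9)=6561,f(6)=1296,f(4)=256,f(3)=81,f(2)=16,f(1)=1 ⇒ 1813539
n=37: 37·1 1·37  f→[1874161+1]=1874162
[q^38] f(38)=2085136,f(19)=130321,f(2)=16,f(1)=1 ⇒ 2215474
n=39: 1·39 3·13 13·3 39·1  f→[1+81+28561+2313441]=2342084
d|40:{40,20,10,8,5,4,2,1}  Σf=2560000+160000+10000+4096+625+256+16+1=2734994
d|41:{1,41}  Σf=1+2825761=2825762
d|42:{1,2,3,6,7,14,21,42}  Σf=1+16+81+1296+2401+38416+194481+3111696=3348388
q^43  k|43↦f(k): 43:3418801 1:1  a_43=3418802

1813539, 1874162, 2215474, 2342084, 2734994, 2825762, 3348388, 3418802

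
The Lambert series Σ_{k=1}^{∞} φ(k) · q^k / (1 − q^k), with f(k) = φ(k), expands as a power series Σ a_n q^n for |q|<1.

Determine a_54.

d|54:{1,2,3,6,9,18,27,54}  Σφ=1+1+2+2+6+6+18+18=54

a_54 = 54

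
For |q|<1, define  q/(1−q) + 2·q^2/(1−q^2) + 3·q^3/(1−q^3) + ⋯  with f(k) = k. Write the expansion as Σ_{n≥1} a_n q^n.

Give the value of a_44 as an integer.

a_44 = 84

n=44: 1·44 2·22 4·11 11·4 22·2 44·1  f→[1+2+4+11+22+44]=84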